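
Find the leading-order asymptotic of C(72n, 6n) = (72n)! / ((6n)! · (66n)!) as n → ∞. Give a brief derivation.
C(72n, 6n) ~ (8916100448256/285311670611)^(6n) · sqrt(6/(11π·6n))

Write N = 6n. Apply Stirling to each factorial:
  (12N)! ~ sqrt(2π·12N) · (12N/e)^(12N),
  N! ~ sqrt(2π N) · (N/e)^N,
  (11N)! ~ sqrt(2π·11N) · (11N/e)^(11N).
The exponential factors combine to (12N)^(12N) / (N^N · (11N)^(11N)) = 12^(12N)/11^(11N) = (12^12/11^11)^N = (8916100448256/285311670611)^N.
The square-root prefactors combine to sqrt(2π·12N) / (sqrt(2π N)·sqrt(2π·11N)) = sqrt(12 / (2π·11·N)) = sqrt(6/(11π·6n)).
Substituting N = 6n: C(72n, 6n) ~ (8916100448256/285311670611)^(6n) · sqrt(6/(11π·6n)).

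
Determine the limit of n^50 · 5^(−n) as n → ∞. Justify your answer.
lim = 0

Exponentials with base > 1 dominate every fixed polynomial: for any fixed c, n^c / 5^n → 0 as n → ∞ (e.g. by the ratio test, or by writing 5^n = e^(n ln 5) and noting e^(n ln 5) / n^c → ∞). Hence n^50 · 5^(−n) = n^50 / 5^n → 0.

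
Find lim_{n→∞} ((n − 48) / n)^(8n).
lim = e^(−384)

Rewrite as (1 − 48/n)^(8n). By the standard limit (1 + x/n)^n → e^x, we have (1 − 48/n)^n → e^(−48), and raising to the 8th power gives e^(−384).
More precisely, ln[(1 − 48/n)^(8n)] = 8n · ln(1 − 48/n) = 8n · (-48/n + O(1/n^2)) = -384 + O(1/n) → -384.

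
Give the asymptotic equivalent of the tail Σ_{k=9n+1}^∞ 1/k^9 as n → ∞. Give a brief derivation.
Σ_{k>9n} 1/k^9 ~ 1/(8 · (9n)^8)

Compare to the integral: ∫_{9n}^∞ x^(−9) dx = [−x^(−8)/8]_{9n}^∞ = 1/((9−1)·(9n)^8). Euler-Maclaurin then gives
  Σ_{k>9n} 1/k^9 = ∫_{9n}^∞ dx/x^9 − 1/(2·(9n)^9) + O(1/(9n)^10).
(Equivalently this is ζ(9) − Σ_{k≤9n} 1/k^9.)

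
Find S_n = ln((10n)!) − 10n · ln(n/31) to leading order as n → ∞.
S_n ~ 10n · (ln 310 − 1) + O(ln n)

Stirling: ln((10n)!) = 10n ln(10n) − 10n + O(ln n).
  S_n = 10n ln(10n) − 10n − 10n ln(n/31) + O(ln n)
      = 10n ln(10n) − 10n ln n + 10n ln 31 − 10n + O(ln n)
      = 10n ln 10 + 10n ln 31 − 10n + O(ln n)
      = 10n (ln 310 − 1) + O(ln n).
Numerically ln(310) − 1 ≈ 4.7366.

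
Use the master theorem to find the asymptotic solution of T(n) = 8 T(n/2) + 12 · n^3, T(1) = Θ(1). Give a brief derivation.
T(n) = Θ(n^3 log n)

log_2 8 = 3, and f(n) = 12 · n^3 = Θ(n^(log_2 8)). This is Case 2 of the master theorem: T(n) = Θ(f(n) · log n) = Θ(n^3 log n).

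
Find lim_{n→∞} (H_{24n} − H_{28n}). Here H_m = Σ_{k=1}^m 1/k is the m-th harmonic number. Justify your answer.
lim = ln(24/28) = ln(6/7)

Euler-Maclaurin gives H_m = ln m + γ + 1/(2m) + O(1/m^2). The γ and O(1/m) terms cancel in the difference:
  H_{24n} − H_{28n} = ln(24n) − ln(28n) + O(1/n) = ln(24/28) + O(1/n).
Hence the limit is ln(24/28) = ln(6/7).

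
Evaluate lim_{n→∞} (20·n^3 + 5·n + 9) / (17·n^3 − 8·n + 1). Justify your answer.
lim = 20/17

For large n the leading n^3 terms dominate both numerator and denominator. Dividing top and bottom by n^3, every other term tends to 0, leaving 20/17.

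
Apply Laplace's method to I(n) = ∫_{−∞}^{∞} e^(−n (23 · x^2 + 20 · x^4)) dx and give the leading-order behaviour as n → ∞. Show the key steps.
I(n) ~ sqrt(π/(23n))

φ(x) = 23 · x^2 + 20 · x^4 has its unique global minimum at x* = 0 (since φ'(x) = 46x + 80x^3 = 0 only at x = 0 for real x with both coefficients positive, and φ → ∞ as |x| → ∞). At x* = 0, φ(0) = 0 and φ''(0) = 46. Laplace's method then gives
  I(n) ~ sqrt(2π / (n · φ''(0))) · e^(−n φ(0)) = sqrt(2π / (46n)) = sqrt(π/(23n)).
The 20 · x^4 term contributes only at subleading order (an O(1/n) relative correction).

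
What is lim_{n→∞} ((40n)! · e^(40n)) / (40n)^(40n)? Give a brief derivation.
lim = ∞

Stirling: (40n)! ~ sqrt(2π·40n) · (40n/e)^(40n). Hence
  (40n)! · e^(40n) / (40n)^(40n) ~ sqrt(2π·40n) = sqrt(2π·40) · sqrt(n) → ∞.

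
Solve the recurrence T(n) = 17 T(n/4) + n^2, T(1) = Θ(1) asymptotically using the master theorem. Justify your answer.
T(n) = Θ(n^(log_4 17))

Master theorem: compare f(n) = n^2 to n^(log_4 17) where log_4 17 ≈ 2.044. Since 2 < log_4 17, we have f(n) = O(n^(log_4 17 − ε)) for some ε > 0 — Case 1. Hence T(n) = Θ(n^(log_4 17)).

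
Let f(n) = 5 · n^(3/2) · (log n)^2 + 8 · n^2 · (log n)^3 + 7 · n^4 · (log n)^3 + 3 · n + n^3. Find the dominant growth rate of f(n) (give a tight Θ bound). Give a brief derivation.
f(n) ∈ Θ(n^4 · (log n)^3)

Compare the terms by growth order. For large n, n^a · (log n)^b dominates n^a' · (log n)^b' iff a > a', or (a = a' and b > b'). Ranking the 5 terms shows the dominant one is 7 · n^4 · (log n)^3. Hence f(n) ∈ Θ(n^4 · (log n)^3).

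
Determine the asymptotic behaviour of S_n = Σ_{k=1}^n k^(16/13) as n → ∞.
S_n ~ (13/29) · n^(29/13)

Integral comparison: Σ_{k=1}^n k^(16/13) = ∫_0^n x^(16/13) dx + O(n^(16/13)). The integral is n^(1 + 16/13) / (1 + 16/13) = n^((16+13)/13) / ((16+13)/13) = (13/29) · n^(29/13).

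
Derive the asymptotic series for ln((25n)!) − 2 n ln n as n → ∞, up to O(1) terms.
ln((25n)!) − 2 n ln n = 23 n ln n + 25(ln 25 − 1) n + (1/2) ln(2π·25n) + O(1/n)

Stirling: ln((25n)!) = 25n ln(25n) − 25n + (1/2) ln(2π·25n) + O(1/n).
Expand 25n ln(25n) = 25n (ln n + ln 25) = 25n ln n + 25n ln 25.
Subtract 2n ln n: leading term is (25 − 2) n ln n = 23 n ln n. The next term is 25n ln 25 − 25n = 25(ln 25 − 1) n. Then the (1/2) ln(2π·25n) correction.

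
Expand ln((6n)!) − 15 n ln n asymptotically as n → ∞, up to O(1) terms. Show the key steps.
ln((6n)!) − 15 n ln n = −9 n ln n + 6(ln 6 − 1) n + (1/2) ln(2π·6n) + O(1/n)

Stirling: ln((6n)!) = 6n ln(6n) − 6n + (1/2) ln(2π·6n) + O(1/n).
Expand 6n ln(6n) = 6n (ln n + ln 6) = 6n ln n + 6n ln 6.
Subtract 15n ln n: leading term is (6 − 15) n ln n = −9 n ln n. The next term is 6n ln 6 − 6n = 6(ln 6 − 1) n. Then the (1/2) ln(2π·6n) correction.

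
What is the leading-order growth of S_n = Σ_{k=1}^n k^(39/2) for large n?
S_n ~ (2/41) · n^(41/2)

Integral comparison: Σ_{k=1}^n k^(39/2) = ∫_0^n x^(39/2) dx + O(n^(39/2)). The integral is n^(1 + 39/2) / (1 + 39/2) = n^((39+2)/2) / ((39+2)/2) = (2/41) · n^(41/2).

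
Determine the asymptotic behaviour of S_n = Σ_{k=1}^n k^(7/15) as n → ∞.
S_n ~ (15/22) · n^(22/15)

Integral comparison: Σ_{k=1}^n k^(7/15) = ∫_0^n x^(7/15) dx + O(n^(7/15)). The integral is n^(1 + 7/15) / (1 + 7/15) = n^((7+15)/15) / ((7+15)/15) = (15/22) · n^(22/15).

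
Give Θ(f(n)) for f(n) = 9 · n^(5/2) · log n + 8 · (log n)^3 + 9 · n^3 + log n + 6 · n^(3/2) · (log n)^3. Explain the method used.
f(n) ∈ Θ(n^3)

Compare the terms by growth order. For large n, n^a · (log n)^b dominates n^a' · (log n)^b' iff a > a', or (a = a' and b > b'). Ranking the 5 terms shows the dominant one is 9 · n^3. Hence f(n) ∈ Θ(n^3).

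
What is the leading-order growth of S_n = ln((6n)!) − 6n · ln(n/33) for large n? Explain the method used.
S_n ~ 6n · (ln 198 − 1) + O(ln n)

Stirling: ln((6n)!) = 6n ln(6n) − 6n + O(ln n).
  S_n = 6n ln(6n) − 6n − 6n ln(n/33) + O(ln n)
      = 6n ln(6n) − 6n ln n + 6n ln 33 − 6n + O(ln n)
      = 6n ln 6 + 6n ln 33 − 6n + O(ln n)
      = 6n (ln 198 − 1) + O(ln n).
Numerically ln(198) − 1 ≈ 4.2883.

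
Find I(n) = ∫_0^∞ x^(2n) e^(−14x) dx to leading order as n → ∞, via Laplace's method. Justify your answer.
I(n) ~ (sqrt(2π·2n) / 14) · (2n/(14e))^(2n)

Write the integrand as exp(2n ln x − 14x) and set f(x) = 2n ln x − 14x. Then f'(x) = 2n/x − 14 = 0 at x* = 2n/14, and f''(x*) = −2n/x*^2 = −14^2/(2n). Laplace's method (interior maximum) gives
  I(n) ~ e^(f(x*)) · sqrt(2π / |f''(x*)|)
        = exp(2n ln(2n/14) − 2n) · sqrt(2π · 2n / 14^2)
        = (2n/14)^(2n) e^(−2n) · sqrt(2π·2n) / 14
        = (sqrt(2π·2n) / 14) · (2n/(14e))^(2n).
This matches Γ(2n+1)/14^(2n+1) with Stirling applied to Γ.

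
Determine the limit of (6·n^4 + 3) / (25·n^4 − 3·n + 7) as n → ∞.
lim = 6/25

For large n the leading n^4 terms dominate both numerator and denominator. Dividing top and bottom by n^4, every other term tends to 0, leaving 6/25.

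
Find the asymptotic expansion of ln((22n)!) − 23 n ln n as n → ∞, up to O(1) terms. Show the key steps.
ln((22n)!) − 23 n ln n = −n ln n + 22(ln 22 − 1) n + (1/2) ln(2π·22n) + O(1/n)

Stirling: ln((22n)!) = 22n ln(22n) − 22n + (1/2) ln(2π·22n) + O(1/n).
Expand 22n ln(22n) = 22n (ln n + ln 22) = 22n ln n + 22n ln 22.
Subtract 23n ln n: leading term is (22 − 23) n ln n = −n ln n. The next term is 22n ln 22 − 22n = 22(ln 22 − 1) n. Then the (1/2) ln(2π·22n) correction.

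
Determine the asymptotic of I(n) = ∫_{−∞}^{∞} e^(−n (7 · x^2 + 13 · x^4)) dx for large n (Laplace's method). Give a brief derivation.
I(n) ~ sqrt(π/(7n))

φ(x) = 7 · x^2 + 13 · x^4 has its unique global minimum at x* = 0 (since φ'(x) = 14x + 52x^3 = 0 only at x = 0 for real x with both coefficients positive, and φ → ∞ as |x| → ∞). At x* = 0, φ(0) = 0 and φ''(0) = 14. Laplace's method then gives
  I(n) ~ sqrt(2π / (n · φ''(0))) · e^(−n φ(0)) = sqrt(2π / (14n)) = sqrt(π/(7n)).
The 13 · x^4 term contributes only at subleading order (an O(1/n) relative correction).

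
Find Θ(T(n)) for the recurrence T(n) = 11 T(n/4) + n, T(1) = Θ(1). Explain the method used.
T(n) = Θ(n^(log_4 11))

Master theorem: compare f(n) = n to n^(log_4 11) where log_4 11 ≈ 1.730. Since 1 < log_4 11, we have f(n) = O(n^(log_4 11 − ε)) for some ε > 0 — Case 1. Hence T(n) = Θ(n^(log_4 11)).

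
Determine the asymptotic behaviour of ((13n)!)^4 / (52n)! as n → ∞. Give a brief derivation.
((13n)!)^4/(52n)! ~ ((2π·13n)^(3/2) / 2) · 4^(−4·13n)  →  0

Write N = 13n. Stirling: N! ~ sqrt(2π N)(N/e)^N and (4N)! ~ sqrt(2π·4N)·(4N/e)^(4N).
  (N!)^4/(4N)! ~ (2π N)^(4/2) (N/e)^(4N) / [sqrt(2π·4N) (4N/e)^(4N)]
     = (2π N)^(4/2) / sqrt(2π·4N) · (N/(4N))^(4N)
     = (2π N)^((4−1)/2) / 2 · 4^(−4N).
Since 4^4 > 1, the factor 4^(−4N) decays exponentially, so the ratio → 0. Substituting N = 13n gives the stated form.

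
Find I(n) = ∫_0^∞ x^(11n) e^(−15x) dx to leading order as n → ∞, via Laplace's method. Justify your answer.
I(n) ~ (sqrt(2π·11n) / 15) · (11n/(15e))^(11n)

Write the integrand as exp(11n ln x − 15x) and set f(x) = 11n ln x − 15x. Then f'(x) = 11n/x − 15 = 0 at x* = 11n/15, and f''(x*) = −11n/x*^2 = −15^2/(11n). Laplace's method (interior maximum) gives
  I(n) ~ e^(f(x*)) · sqrt(2π / |f''(x*)|)
        = exp(11n ln(11n/15) − 11n) · sqrt(2π · 11n / 15^2)
        = (11n/15)^(11n) e^(−11n) · sqrt(2π·11n) / 15
        = (sqrt(2π·11n) / 15) · (11n/(15e))^(11n).
This matches Γ(11n+1)/15^(11n+1) with Stirling applied to Γ.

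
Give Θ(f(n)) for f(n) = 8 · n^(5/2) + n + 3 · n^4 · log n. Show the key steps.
f(n) ∈ Θ(n^4 · log n)

Compare the terms by growth order. For large n, n^a · (log n)^b dominates n^a' · (log n)^b' iff a > a', or (a = a' and b > b'). Ranking the 3 terms shows the dominant one is 3 · n^4 · log n. Hence f(n) ∈ Θ(n^4 · log n).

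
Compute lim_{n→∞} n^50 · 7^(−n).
lim = 0

Exponentials with base > 1 dominate every fixed polynomial: for any fixed c, n^c / 7^n → 0 as n → ∞ (e.g. by the ratio test, or by writing 7^n = e^(n ln 7) and noting e^(n ln 7) / n^c → ∞). Hence n^50 · 7^(−n) = n^50 / 7^n → 0.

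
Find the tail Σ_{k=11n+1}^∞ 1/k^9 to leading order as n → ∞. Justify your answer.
Σ_{k>11n} 1/k^9 ~ 1/(8 · (11n)^8)

Compare to the integral: ∫_{11n}^∞ x^(−9) dx = [−x^(−8)/8]_{11n}^∞ = 1/((9−1)·(11n)^8). Euler-Maclaurin then gives
  Σ_{k>11n} 1/k^9 = ∫_{11n}^∞ dx/x^9 − 1/(2·(11n)^9) + O(1/(11n)^10).
(Equivalently this is ζ(9) − Σ_{k≤11n} 1/k^9.)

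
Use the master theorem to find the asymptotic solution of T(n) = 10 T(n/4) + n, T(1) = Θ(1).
T(n) = Θ(n^(log_4 10))

Master theorem: compare f(n) = n to n^(log_4 10) where log_4 10 ≈ 1.661. Since 1 < log_4 10, we have f(n) = O(n^(log_4 10 − ε)) for some ε > 0 — Case 1. Hence T(n) = Θ(n^(log_4 10)).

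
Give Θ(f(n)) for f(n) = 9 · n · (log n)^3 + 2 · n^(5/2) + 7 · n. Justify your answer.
f(n) ∈ Θ(n^(5/2))

Compare the terms by growth order. For large n, n^a · (log n)^b dominates n^a' · (log n)^b' iff a > a', or (a = a' and b > b'). Ranking the 3 terms shows the dominant one is 2 · n^(5/2). Hence f(n) ∈ Θ(n^(5/2)).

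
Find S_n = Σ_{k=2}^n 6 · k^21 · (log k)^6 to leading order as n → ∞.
S_n ~ 3 · n^22 · (log n)^6 / 11

By integral comparison, S_n = ∫_1^n 6 · x^21 · (log x)^6 dx + O(n^21 · (log n)^6). For the integral, the leading term of ∫_1^n x^21 (log x)^6 dx is n^22/22 · (log n)^6 (by repeated integration by parts; each step lowers the log-exponent and produces a relatively O(1/log n) correction). Hence S_n ~ 3 · n^22 · (log n)^6 / 11.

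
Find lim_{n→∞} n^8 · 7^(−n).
lim = 0

Exponentials with base > 1 dominate every fixed polynomial: for any fixed c, n^c / 7^n → 0 as n → ∞ (e.g. by the ratio test, or by writing 7^n = e^(n ln 7) and noting e^(n ln 7) / n^c → ∞). Hence n^8 · 7^(−n) = n^8 / 7^n → 0.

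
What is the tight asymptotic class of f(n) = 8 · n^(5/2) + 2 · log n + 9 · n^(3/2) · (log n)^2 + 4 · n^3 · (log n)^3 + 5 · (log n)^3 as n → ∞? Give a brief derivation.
f(n) ∈ Θ(n^3 · (log n)^3)

Compare the terms by growth order. For large n, n^a · (log n)^b dominates n^a' · (log n)^b' iff a > a', or (a = a' and b > b'). Ranking the 5 terms shows the dominant one is 4 · n^3 · (log n)^3. Hence f(n) ∈ Θ(n^3 · (log n)^3).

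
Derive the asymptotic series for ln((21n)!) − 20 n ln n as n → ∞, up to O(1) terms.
ln((21n)!) − 20 n ln n = n ln n + 21(ln 21 − 1) n + (1/2) ln(2π·21n) + O(1/n)

Stirling: ln((21n)!) = 21n ln(21n) − 21n + (1/2) ln(2π·21n) + O(1/n).
Expand 21n ln(21n) = 21n (ln n + ln 21) = 21n ln n + 21n ln 21.
Subtract 20n ln n: leading term is (21 − 20) n ln n = n ln n. The next term is 21n ln 21 − 21n = 21(ln 21 − 1) n. Then the (1/2) ln(2π·21n) correction.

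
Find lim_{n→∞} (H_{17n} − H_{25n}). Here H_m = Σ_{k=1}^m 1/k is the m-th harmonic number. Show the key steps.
lim = ln(17/25)

Euler-Maclaurin gives H_m = ln m + γ + 1/(2m) + O(1/m^2). The γ and O(1/m) terms cancel in the difference:
  H_{17n} − H_{25n} = ln(17n) − ln(25n) + O(1/n) = ln(17/25) + O(1/n).
Hence the limit is ln(17/25).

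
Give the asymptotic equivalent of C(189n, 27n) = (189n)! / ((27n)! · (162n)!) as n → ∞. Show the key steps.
C(189n, 27n) ~ (823543/46656)^(27n) · sqrt(7/(12π·27n))

Write N = 27n. Apply Stirling to each factorial:
  (7N)! ~ sqrt(2π·7N) · (7N/e)^(7N),
  N! ~ sqrt(2π N) · (N/e)^N,
  (6N)! ~ sqrt(2π·6N) · (6N/e)^(6N).
The exponential factors combine to (7N)^(7N) / (N^N · (6N)^(6N)) = 7^(7N)/6^(6N) = (7^7/6^6)^N = (823543/46656)^N.
The square-root prefactors combine to sqrt(2π·7N) / (sqrt(2π N)·sqrt(2π·6N)) = sqrt(7 / (2π·6·N)) = sqrt(7/(12π·27n)).
Substituting N = 27n: C(189n, 27n) ~ (823543/46656)^(27n) · sqrt(7/(12π·27n)).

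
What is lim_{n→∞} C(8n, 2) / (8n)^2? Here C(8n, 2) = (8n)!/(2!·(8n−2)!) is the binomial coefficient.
lim = 1/2! = 1/2

With N = 8n → ∞: C(N, 2) / N^2 = [N(N−1)…(N−1)] / (2! · N^2) = (1/2!) · 1 · (1 − 1/(8n)). Each factor → 1 as N → ∞, so the limit is 1/2! = 1/2.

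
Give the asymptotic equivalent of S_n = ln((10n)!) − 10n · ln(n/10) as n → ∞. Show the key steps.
S_n ~ 10n · (ln 100 − 1) + O(ln n)

Stirling: ln((10n)!) = 10n ln(10n) − 10n + O(ln n).
  S_n = 10n ln(10n) − 10n − 10n ln(n/10) + O(ln n)
      = 10n ln(10n) − 10n ln n + 10n ln 10 − 10n + O(ln n)
      = 10n ln 10 + 10n ln 10 − 10n + O(ln n)
      = 10n (ln 100 − 1) + O(ln n).
Numerically ln(100) − 1 ≈ 3.6052.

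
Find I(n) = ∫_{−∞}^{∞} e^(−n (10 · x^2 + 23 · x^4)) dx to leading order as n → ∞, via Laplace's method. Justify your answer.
I(n) ~ sqrt(π/(10n))

φ(x) = 10 · x^2 + 23 · x^4 has its unique global minimum at x* = 0 (since φ'(x) = 20x + 92x^3 = 0 only at x = 0 for real x with both coefficients positive, and φ → ∞ as |x| → ∞). At x* = 0, φ(0) = 0 and φ''(0) = 20. Laplace's method then gives
  I(n) ~ sqrt(2π / (n · φ''(0))) · e^(−n φ(0)) = sqrt(2π / (20n)) = sqrt(π/(10n)).
The 23 · x^4 term contributes only at subleading order (an O(1/n) relative correction).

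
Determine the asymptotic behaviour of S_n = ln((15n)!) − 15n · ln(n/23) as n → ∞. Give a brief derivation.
S_n ~ 15n · (ln 345 − 1) + O(ln n)

Stirling: ln((15n)!) = 15n ln(15n) − 15n + O(ln n).
  S_n = 15n ln(15n) − 15n − 15n ln(n/23) + O(ln n)
      = 15n ln(15n) − 15n ln n + 15n ln 23 − 15n + O(ln n)
      = 15n ln 15 + 15n ln 23 − 15n + O(ln n)
      = 15n (ln 345 − 1) + O(ln n).
Numerically ln(345) − 1 ≈ 4.8435.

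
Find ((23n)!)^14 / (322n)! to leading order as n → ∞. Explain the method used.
((23n)!)^14/(322n)! ~ ((2π·23n)^(13/2) / sqrt(14)) · 14^(−14·23n)  →  0

Write N = 23n. Stirling: N! ~ sqrt(2π N)(N/e)^N and (14N)! ~ sqrt(2π·14N)·(14N/e)^(14N).
  (N!)^14/(14N)! ~ (2π N)^(14/2) (N/e)^(14N) / [sqrt(2π·14N) (14N/e)^(14N)]
     = (2π N)^(14/2) / sqrt(2π·14N) · (N/(14N))^(14N)
     = (2π N)^((14−1)/2) / sqrt(14) · 14^(−14N).
Since 14^14 > 1, the factor 14^(−14N) decays exponentially, so the ratio → 0. Substituting N = 23n gives the stated form.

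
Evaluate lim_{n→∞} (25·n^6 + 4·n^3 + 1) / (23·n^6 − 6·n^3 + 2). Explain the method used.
lim = 25/23

For large n the leading n^6 terms dominate both numerator and denominator. Dividing top and bottom by n^6, every other term tends to 0, leaving 25/23.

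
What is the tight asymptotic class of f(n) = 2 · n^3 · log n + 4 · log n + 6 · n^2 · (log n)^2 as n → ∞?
f(n) ∈ Θ(n^3 · log n)

Compare the terms by growth order. For large n, n^a · (log n)^b dominates n^a' · (log n)^b' iff a > a', or (a = a' and b > b'). Ranking the 3 terms shows the dominant one is 2 · n^3 · log n. Hence f(n) ∈ Θ(n^3 · log n).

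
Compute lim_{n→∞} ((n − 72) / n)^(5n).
lim = e^(−360)

Rewrite as (1 − 72/n)^(5n). By the standard limit (1 + x/n)^n → e^x, we have (1 − 72/n)^n → e^(−72), and raising to the 5th power gives e^(−360).
More precisely, ln[(1 − 72/n)^(5n)] = 5n · ln(1 − 72/n) = 5n · (-72/n + O(1/n^2)) = -360 + O(1/n) → -360.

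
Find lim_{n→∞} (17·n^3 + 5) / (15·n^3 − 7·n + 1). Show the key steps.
lim = 17/15

For large n the leading n^3 terms dominate both numerator and denominator. Dividing top and bottom by n^3, every other term tends to 0, leaving 17/15.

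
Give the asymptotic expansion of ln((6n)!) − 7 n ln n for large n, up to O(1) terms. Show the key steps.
ln((6n)!) − 7 n ln n = −n ln n + 6(ln 6 − 1) n + (1/2) ln(2π·6n) + O(1/n)

Stirling: ln((6n)!) = 6n ln(6n) − 6n + (1/2) ln(2π·6n) + O(1/n).
Expand 6n ln(6n) = 6n (ln n + ln 6) = 6n ln n + 6n ln 6.
Subtract 7n ln n: leading term is (6 − 7) n ln n = −n ln n. The next term is 6n ln 6 − 6n = 6(ln 6 − 1) n. Then the (1/2) ln(2π·6n) correction.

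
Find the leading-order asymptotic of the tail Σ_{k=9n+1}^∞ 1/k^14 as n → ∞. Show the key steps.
Σ_{k>9n} 1/k^14 ~ 1/(13 · (9n)^13)

Compare to the integral: ∫_{9n}^∞ x^(−14) dx = [−x^(−13)/13]_{9n}^∞ = 1/((14−1)·(9n)^13). Euler-Maclaurin then gives
  Σ_{k>9n} 1/k^14 = ∫_{9n}^∞ dx/x^14 − 1/(2·(9n)^14) + O(1/(9n)^15).
(Equivalently this is ζ(14) − Σ_{k≤9n} 1/k^14.)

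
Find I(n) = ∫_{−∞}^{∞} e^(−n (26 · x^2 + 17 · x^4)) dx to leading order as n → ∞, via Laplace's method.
I(n) ~ sqrt(π/(26n))

φ(x) = 26 · x^2 + 17 · x^4 has its unique global minimum at x* = 0 (since φ'(x) = 52x + 68x^3 = 0 only at x = 0 for real x with both coefficients positive, and φ → ∞ as |x| → ∞). At x* = 0, φ(0) = 0 and φ''(0) = 52. Laplace's method then gives
  I(n) ~ sqrt(2π / (n · φ''(0))) · e^(−n φ(0)) = sqrt(2π / (52n)) = sqrt(π/(26n)).
The 17 · x^4 term contributes only at subleading order (an O(1/n) relative correction).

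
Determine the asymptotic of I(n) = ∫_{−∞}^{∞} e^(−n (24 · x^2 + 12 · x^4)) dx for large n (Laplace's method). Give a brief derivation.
I(n) ~ sqrt(π/(24n))

φ(x) = 24 · x^2 + 12 · x^4 has its unique global minimum at x* = 0 (since φ'(x) = 48x + 48x^3 = 0 only at x = 0 for real x with both coefficients positive, and φ → ∞ as |x| → ∞). At x* = 0, φ(0) = 0 and φ''(0) = 48. Laplace's method then gives
  I(n) ~ sqrt(2π / (n · φ''(0))) · e^(−n φ(0)) = sqrt(2π / (48n)) = sqrt(π/(24n)).
The 12 · x^4 term contributes only at subleading order (an O(1/n) relative correction).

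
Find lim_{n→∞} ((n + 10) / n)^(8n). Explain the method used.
lim = e^80

Rewrite as (1 + 10/n)^(8n). By the standard limit (1 + x/n)^n → e^x, we have (1 + 10/n)^n → e^10, and raising to the 8th power gives e^80.
More precisely, ln[(1 + 10/n)^(8n)] = 8n · ln(1 + 10/n) = 8n · (10/n + O(1/n^2)) = 80 + O(1/n) → 80.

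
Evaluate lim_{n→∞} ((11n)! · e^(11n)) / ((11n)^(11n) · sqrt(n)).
lim = sqrt(2π·11)

Stirling: (11n)! ~ sqrt(2π·11n) · (11n/e)^(11n). Hence
  (11n)! · e^(11n) / (11n)^(11n) ~ sqrt(2π·11n).
Dividing by sqrt(n): sqrt(2π·11n) / sqrt(n) = sqrt(2π·11) · n^((1−1)/2), so the limit is sqrt(2π·11).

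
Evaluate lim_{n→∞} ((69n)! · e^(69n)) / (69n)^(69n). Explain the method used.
lim = ∞

Stirling: (69n)! ~ sqrt(2π·69n) · (69n/e)^(69n). Hence
  (69n)! · e^(69n) / (69n)^(69n) ~ sqrt(2π·69n) = sqrt(2π·69) · sqrt(n) → ∞.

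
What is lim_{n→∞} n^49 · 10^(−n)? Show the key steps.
lim = 0

Exponentials with base > 1 dominate every fixed polynomial: for any fixed c, n^c / 10^n → 0 as n → ∞ (e.g. by the ratio test, or by writing 10^n = e^(n ln 10) and noting e^(n ln 10) / n^c → ∞). Hence n^49 · 10^(−n) = n^49 / 10^n → 0.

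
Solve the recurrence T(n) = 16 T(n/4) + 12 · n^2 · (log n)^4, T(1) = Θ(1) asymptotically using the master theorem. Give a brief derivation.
T(n) = Θ(n^2 · (log n)^5)

Here log_4 16 = 2 and f(n) = 12 · n^2 · (log n)^4 = Θ(n^(log_4 16) · (log n)^4). This is the extended Case 2 of the master theorem (f matches the critical exponent up to log factors), giving T(n) = Θ(n^(log_4 16) · (log n)^(4+1)) = Θ(n^2 · (log n)^5).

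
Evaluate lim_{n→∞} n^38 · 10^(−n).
lim = 0

Exponentials with base > 1 dominate every fixed polynomial: for any fixed c, n^c / 10^n → 0 as n → ∞ (e.g. by the ratio test, or by writing 10^n = e^(n ln 10) and noting e^(n ln 10) / n^c → ∞). Hence n^38 · 10^(−n) = n^38 / 10^n → 0.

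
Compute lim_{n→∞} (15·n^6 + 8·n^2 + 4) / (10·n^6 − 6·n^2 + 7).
lim = 15/10 = 3/2

For large n the leading n^6 terms dominate both numerator and denominator. Dividing top and bottom by n^6, every other term tends to 0, leaving 15/10 = 3/2.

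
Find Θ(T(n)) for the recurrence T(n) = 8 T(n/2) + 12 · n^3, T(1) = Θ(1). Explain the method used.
T(n) = Θ(n^3 log n)

log_2 8 = 3, and f(n) = 12 · n^3 = Θ(n^(log_2 8)). This is Case 2 of the master theorem: T(n) = Θ(f(n) · log n) = Θ(n^3 log n).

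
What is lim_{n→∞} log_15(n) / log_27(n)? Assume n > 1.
lim = ln(27) / ln(15) = log_15(27)

Change of base: log_15(n) = ln n / ln 15 and log_27(n) = ln n / ln 27. The ratio is (ln n / ln 15) · (ln 27 / ln n) = ln 27 / ln 15, a constant independent of n. So the limit is ln 27 / ln 15 = log_15(27).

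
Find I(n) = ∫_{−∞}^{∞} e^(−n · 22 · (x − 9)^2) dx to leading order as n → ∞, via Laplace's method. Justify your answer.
I(n) = sqrt(π/(22n))

Here φ(x) = 22 · (x − 9)^2 has its unique minimum at x* = 9 with φ(x*) = 0 and φ''(x*) = 44. Laplace's method gives
  I(n) ~ e^(−n φ(x*)) · sqrt(2π / (n · φ''(x*))) = sqrt(2π / (44n)) = sqrt(π/(22n)).
This is exact: substituting u = (x − 9)·sqrt(22n) gives I(n) = (1/sqrt(22n)) ∫_{−∞}^{∞} e^(−u^2) du = sqrt(π/(22n)).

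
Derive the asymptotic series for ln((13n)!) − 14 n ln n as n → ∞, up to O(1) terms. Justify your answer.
ln((13n)!) − 14 n ln n = −n ln n + 13(ln 13 − 1) n + (1/2) ln(2π·13n) + O(1/n)

Stirling: ln((13n)!) = 13n ln(13n) − 13n + (1/2) ln(2π·13n) + O(1/n).
Expand 13n ln(13n) = 13n (ln n + ln 13) = 13n ln n + 13n ln 13.
Subtract 14n ln n: leading term is (13 − 14) n ln n = −n ln n. The next term is 13n ln 13 − 13n = 13(ln 13 − 1) n. Then the (1/2) ln(2π·13n) correction.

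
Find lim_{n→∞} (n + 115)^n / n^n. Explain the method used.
lim = e^115

Rewrite as (1 + 115/n)^(n). By the standard limit (1 + x/n)^n → e^x, we have (1 + 115/n)^n → e^115, and raising to the 1st power gives e^115.
More precisely, ln[(1 + 115/n)^(n)] = n · ln(1 + 115/n) = n · (115/n + O(1/n^2)) = 115 + O(1/n) → 115.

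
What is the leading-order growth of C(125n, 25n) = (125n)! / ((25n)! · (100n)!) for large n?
C(125n, 25n) ~ (3125/256)^(25n) · sqrt(5/(8π·25n))

Write N = 25n. Apply Stirling to each factorial:
  (5N)! ~ sqrt(2π·5N) · (5N/e)^(5N),
  N! ~ sqrt(2π N) · (N/e)^N,
  (4N)! ~ sqrt(2π·4N) · (4N/e)^(4N).
The exponential factors combine to (5N)^(5N) / (N^N · (4N)^(4N)) = 5^(5N)/4^(4N) = (5^5/4^4)^N = (3125/256)^N.
The square-root prefactors combine to sqrt(2π·5N) / (sqrt(2π N)·sqrt(2π·4N)) = sqrt(5 / (2π·4·N)) = sqrt(5/(8π·25n)).
Substituting N = 25n: C(125n, 25n) ~ (3125/256)^(25n) · sqrt(5/(8π·25n)).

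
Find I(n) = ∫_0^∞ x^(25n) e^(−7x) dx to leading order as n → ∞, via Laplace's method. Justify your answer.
I(n) ~ (sqrt(2π·25n) / 7) · (25n/(7e))^(25n)

Write the integrand as exp(25n ln x − 7x) and set f(x) = 25n ln x − 7x. Then f'(x) = 25n/x − 7 = 0 at x* = 25n/7, and f''(x*) = −25n/x*^2 = −7^2/(25n). Laplace's method (interior maximum) gives
  I(n) ~ e^(f(x*)) · sqrt(2π / |f''(x*)|)
        = exp(25n ln(25n/7) − 25n) · sqrt(2π · 25n / 7^2)
        = (25n/7)^(25n) e^(−25n) · sqrt(2π·25n) / 7
        = (sqrt(2π·25n) / 7) · (25n/(7e))^(25n).
This matches Γ(25n+1)/7^(25n+1) with Stirling applied to Γ.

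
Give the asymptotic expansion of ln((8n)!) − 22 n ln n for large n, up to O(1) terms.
ln((8n)!) − 22 n ln n = −14 n ln n + 8(ln 8 − 1) n + (1/2) ln(2π·8n) + O(1/n)

Stirling: ln((8n)!) = 8n ln(8n) − 8n + (1/2) ln(2π·8n) + O(1/n).
Expand 8n ln(8n) = 8n (ln n + ln 8) = 8n ln n + 8n ln 8.
Subtract 22n ln n: leading term is (8 − 22) n ln n = −14 n ln n. The next term is 8n ln 8 − 8n = 8(ln 8 − 1) n. Then the (1/2) ln(2π·8n) correction.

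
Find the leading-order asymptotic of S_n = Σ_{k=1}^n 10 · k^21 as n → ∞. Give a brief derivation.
S_n ~ 5 · n^22 / 11

By integral comparison (Euler-Maclaurin), Σ_{k=1}^n 10 · k^21 = 10 · ∫_0^n x^21 dx + O(n^21) = 10 · n^22/22 = 5 · n^22 / 11 + O(n^21). (Equivalently, Faulhaber's formula gives the same leading term.)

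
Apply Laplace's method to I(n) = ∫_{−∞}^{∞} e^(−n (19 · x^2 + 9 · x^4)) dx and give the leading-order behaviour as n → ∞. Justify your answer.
I(n) ~ sqrt(π/(19n))

φ(x) = 19 · x^2 + 9 · x^4 has its unique global minimum at x* = 0 (since φ'(x) = 38x + 36x^3 = 0 only at x = 0 for real x with both coefficients positive, and φ → ∞ as |x| → ∞). At x* = 0, φ(0) = 0 and φ''(0) = 38. Laplace's method then gives
  I(n) ~ sqrt(2π / (n · φ''(0))) · e^(−n φ(0)) = sqrt(2π / (38n)) = sqrt(π/(19n)).
The 9 · x^4 term contributes only at subleading order (an O(1/n) relative correction).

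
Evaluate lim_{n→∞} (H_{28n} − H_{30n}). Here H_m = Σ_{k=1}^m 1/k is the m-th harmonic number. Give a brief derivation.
lim = ln(28/30) = ln(14/15)

Euler-Maclaurin gives H_m = ln m + γ + 1/(2m) + O(1/m^2). The γ and O(1/m) terms cancel in the difference:
  H_{28n} − H_{30n} = ln(28n) − ln(30n) + O(1/n) = ln(28/30) + O(1/n).
Hence the limit is ln(28/30) = ln(14/15).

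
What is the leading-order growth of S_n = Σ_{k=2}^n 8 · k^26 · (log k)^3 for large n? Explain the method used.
S_n ~ 8 · n^27 · (log n)^3 / 27

By integral comparison, S_n = ∫_1^n 8 · x^26 · (log x)^3 dx + O(n^26 · (log n)^3). For the integral, the leading term of ∫_1^n x^26 (log x)^3 dx is n^27/27 · (log n)^3 (by repeated integration by parts; each step lowers the log-exponent and produces a relatively O(1/log n) correction). Hence S_n ~ 8 · n^27 · (log n)^3 / 27.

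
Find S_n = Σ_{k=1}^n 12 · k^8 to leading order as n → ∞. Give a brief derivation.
S_n ~ 4 · n^9 / 3

By integral comparison (Euler-Maclaurin), Σ_{k=1}^n 12 · k^8 = 12 · ∫_0^n x^8 dx + O(n^8) = 12 · n^9/9 = 4 · n^9 / 3 + O(n^8). (Equivalently, Faulhaber's formula gives the same leading term.)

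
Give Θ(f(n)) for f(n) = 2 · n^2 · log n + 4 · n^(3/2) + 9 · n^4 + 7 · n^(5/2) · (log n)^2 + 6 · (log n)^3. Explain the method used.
f(n) ∈ Θ(n^4)

Compare the terms by growth order. For large n, n^a · (log n)^b dominates n^a' · (log n)^b' iff a > a', or (a = a' and b > b'). Ranking the 5 terms shows the dominant one is 9 · n^4. Hence f(n) ∈ Θ(n^4).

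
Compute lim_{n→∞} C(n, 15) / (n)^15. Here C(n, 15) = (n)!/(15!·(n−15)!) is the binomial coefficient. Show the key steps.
lim = 1/15! = 1/1307674368000

With N = n → ∞: C(N, 15) / N^15 = [N(N−1)…(N−14)] / (15! · N^15) = (1/15!) · 1 · (1 − 1/n) · … · (1 − 14/n). Each factor → 1 as N → ∞, so the limit is 1/15! = 1/1307674368000.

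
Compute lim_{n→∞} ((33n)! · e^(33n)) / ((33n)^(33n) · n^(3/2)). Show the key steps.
lim = 0

Stirling: (33n)! ~ sqrt(2π·33n) · (33n/e)^(33n). Hence
  (33n)! · e^(33n) / (33n)^(33n) ~ sqrt(2π·33n).
Dividing by n^(3/2): sqrt(2π·33n) / n^(3/2) = sqrt(2π·33) · n^((1−3)/2), so the expression behaves like sqrt(2π·33) · n^((1−3)/2) → 0.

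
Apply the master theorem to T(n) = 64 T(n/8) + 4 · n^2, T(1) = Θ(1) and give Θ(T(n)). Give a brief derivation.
T(n) = Θ(n^2 log n)

log_8 64 = 2, and f(n) = 4 · n^2 = Θ(n^(log_8 64)). This is Case 2 of the master theorem: T(n) = Θ(f(n) · log n) = Θ(n^2 log n).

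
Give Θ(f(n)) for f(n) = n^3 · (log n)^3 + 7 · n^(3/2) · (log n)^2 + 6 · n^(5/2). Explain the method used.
f(n) ∈ Θ(n^3 · (log n)^3)

Compare the terms by growth order. For large n, n^a · (log n)^b dominates n^a' · (log n)^b' iff a > a', or (a = a' and b > b'). Ranking the 3 terms shows the dominant one is n^3 · (log n)^3. Hence f(n) ∈ Θ(n^3 · (log n)^3).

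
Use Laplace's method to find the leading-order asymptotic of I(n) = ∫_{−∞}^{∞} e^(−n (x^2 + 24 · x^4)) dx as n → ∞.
I(n) ~ sqrt(π/n)

φ(x) = x^2 + 24 · x^4 has its unique global minimum at x* = 0 (since φ'(x) = 2x + 96x^3 = 0 only at x = 0 for real x with both coefficients positive, and φ → ∞ as |x| → ∞). At x* = 0, φ(0) = 0 and φ''(0) = 2. Laplace's method then gives
  I(n) ~ sqrt(2π / (n · φ''(0))) · e^(−n φ(0)) = sqrt(2π / (2n)) = sqrt(π/n).
The 24 · x^4 term contributes only at subleading order (an O(1/n) relative correction).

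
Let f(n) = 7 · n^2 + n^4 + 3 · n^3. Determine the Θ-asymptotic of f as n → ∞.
f(n) ∈ Θ(n^4)

Compare the terms by growth order. For large n, n^a · (log n)^b dominates n^a' · (log n)^b' iff a > a', or (a = a' and b > b'). Ranking the 3 terms shows the dominant one is n^4. Hence f(n) ∈ Θ(n^4).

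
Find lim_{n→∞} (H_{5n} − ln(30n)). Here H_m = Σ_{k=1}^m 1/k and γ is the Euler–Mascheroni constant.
lim = −ln 6 + γ

By Euler-Maclaurin, H_m = ln m + γ + O(1/m). So
  H_{5n} − ln(30n) = ln(5n) + γ − ln(30n) + O(1/n)
                       = ln(5/30) + γ + O(1/n).
Hence the limit is ln(5/30) + γ (= −ln 6).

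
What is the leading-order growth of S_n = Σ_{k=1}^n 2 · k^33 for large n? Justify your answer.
S_n ~ n^34 / 17

By integral comparison (Euler-Maclaurin), Σ_{k=1}^n 2 · k^33 = 2 · ∫_0^n x^33 dx + O(n^33) = 2 · n^34/34 = n^34 / 17 + O(n^33). (Equivalently, Faulhaber's formula gives the same leading term.)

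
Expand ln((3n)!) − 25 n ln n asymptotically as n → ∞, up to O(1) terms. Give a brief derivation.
ln((3n)!) − 25 n ln n = −22 n ln n + 3(ln 3 − 1) n + (1/2) ln(2π·3n) + O(1/n)

Stirling: ln((3n)!) = 3n ln(3n) − 3n + (1/2) ln(2π·3n) + O(1/n).
Expand 3n ln(3n) = 3n (ln n + ln 3) = 3n ln n + 3n ln 3.
Subtract 25n ln n: leading term is (3 − 25) n ln n = −22 n ln n. The next term is 3n ln 3 − 3n = 3(ln 3 − 1) n. Then the (1/2) ln(2π·3n) correction.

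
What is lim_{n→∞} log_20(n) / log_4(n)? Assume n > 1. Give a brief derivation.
lim = ln(4) / ln(20) = log_20(4)

Change of base: log_20(n) = ln n / ln 20 and log_4(n) = ln n / ln 4. The ratio is (ln n / ln 20) · (ln 4 / ln n) = ln 4 / ln 20, a constant independent of n. So the limit is ln 4 / ln 20 = log_20(4).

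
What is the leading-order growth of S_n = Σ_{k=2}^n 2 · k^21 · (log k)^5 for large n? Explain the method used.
S_n ~ n^22 · (log n)^5 / 11

By integral comparison, S_n = ∫_1^n 2 · x^21 · (log x)^5 dx + O(n^21 · (log n)^5). For the integral, the leading term of ∫_1^n x^21 (log x)^5 dx is n^22/22 · (log n)^5 (by repeated integration by parts; each step lowers the log-exponent and produces a relatively O(1/log n) correction). Hence S_n ~ n^22 · (log n)^5 / 11.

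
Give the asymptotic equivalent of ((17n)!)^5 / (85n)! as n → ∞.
((17n)!)^5/(85n)! ~ ((2π·17n)^(4/2) / sqrt(5)) · 5^(−5·17n)  →  0

Write N = 17n. Stirling: N! ~ sqrt(2π N)(N/e)^N and (5N)! ~ sqrt(2π·5N)·(5N/e)^(5N).
  (N!)^5/(5N)! ~ (2π N)^(5/2) (N/e)^(5N) / [sqrt(2π·5N) (5N/e)^(5N)]
     = (2π N)^(5/2) / sqrt(2π·5N) · (N/(5N))^(5N)
     = (2π N)^((5−1)/2) / sqrt(5) · 5^(−5N).
Since 5^5 > 1, the factor 5^(−5N) decays exponentially, so the ratio → 0. Substituting N = 17n gives the stated form.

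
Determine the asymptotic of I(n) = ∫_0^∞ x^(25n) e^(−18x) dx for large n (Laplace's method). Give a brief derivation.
I(n) ~ (sqrt(2π·25n) / 18) · (25n/(18e))^(25n)

Write the integrand as exp(25n ln x − 18x) and set f(x) = 25n ln x − 18x. Then f'(x) = 25n/x − 18 = 0 at x* = 25n/18, and f''(x*) = −25n/x*^2 = −18^2/(25n). Laplace's method (interior maximum) gives
  I(n) ~ e^(f(x*)) · sqrt(2π / |f''(x*)|)
        = exp(25n ln(25n/18) − 25n) · sqrt(2π · 25n / 18^2)
        = (25n/18)^(25n) e^(−25n) · sqrt(2π·25n) / 18
        = (sqrt(2π·25n) / 18) · (25n/(18e))^(25n).
This matches Γ(25n+1)/18^(25n+1) with Stirling applied to Γ.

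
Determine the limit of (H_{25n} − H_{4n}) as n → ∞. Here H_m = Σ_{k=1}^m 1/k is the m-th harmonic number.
lim = ln(25/4)

Euler-Maclaurin gives H_m = ln m + γ + 1/(2m) + O(1/m^2). The γ and O(1/m) terms cancel in the difference:
  H_{25n} − H_{4n} = ln(25n) − ln(4n) + O(1/n) = ln(25/4) + O(1/n).
Hence the limit is ln(25/4).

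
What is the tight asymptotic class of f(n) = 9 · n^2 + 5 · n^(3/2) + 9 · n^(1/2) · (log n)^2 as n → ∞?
f(n) ∈ Θ(n^2)

Compare the terms by growth order. For large n, n^a · (log n)^b dominates n^a' · (log n)^b' iff a > a', or (a = a' and b > b'). Ranking the 3 terms shows the dominant one is 9 · n^2. Hence f(n) ∈ Θ(n^2).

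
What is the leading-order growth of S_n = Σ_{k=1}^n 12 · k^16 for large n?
S_n ~ 12 · n^17 / 17

By integral comparison (Euler-Maclaurin), Σ_{k=1}^n 12 · k^16 = 12 · ∫_0^n x^16 dx + O(n^16) = 12 · n^17/17 + O(n^16). (Equivalently, Faulhaber's formula gives the same leading term.)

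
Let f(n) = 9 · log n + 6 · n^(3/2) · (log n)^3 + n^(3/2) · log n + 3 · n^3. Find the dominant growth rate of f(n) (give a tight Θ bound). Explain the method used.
f(n) ∈ Θ(n^3)

Compare the terms by growth order. For large n, n^a · (log n)^b dominates n^a' · (log n)^b' iff a > a', or (a = a' and b > b'). Ranking the 4 terms shows the dominant one is 3 · n^3. Hence f(n) ∈ Θ(n^3).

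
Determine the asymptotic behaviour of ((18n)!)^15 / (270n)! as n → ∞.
((18n)!)^15/(270n)! ~ ((2π·18n)^(14/2) / sqrt(15)) · 15^(−15·18n)  →  0

Write N = 18n. Stirling: N! ~ sqrt(2π N)(N/e)^N and (15N)! ~ sqrt(2π·15N)·(15N/e)^(15N).
  (N!)^15/(15N)! ~ (2π N)^(15/2) (N/e)^(15N) / [sqrt(2π·15N) (15N/e)^(15N)]
     = (2π N)^(15/2) / sqrt(2π·15N) · (N/(15N))^(15N)
     = (2π N)^((15−1)/2) / sqrt(15) · 15^(−15N).
Since 15^15 > 1, the factor 15^(−15N) decays exponentially, so the ratio → 0. Substituting N = 18n gives the stated form.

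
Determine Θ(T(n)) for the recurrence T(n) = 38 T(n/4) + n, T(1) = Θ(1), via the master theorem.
T(n) = Θ(n^(log_4 38))

Master theorem: compare f(n) = n to n^(log_4 38) where log_4 38 ≈ 2.624. Since 1 < log_4 38, we have f(n) = O(n^(log_4 38 − ε)) for some ε > 0 — Case 1. Hence T(n) = Θ(n^(log_4 38)).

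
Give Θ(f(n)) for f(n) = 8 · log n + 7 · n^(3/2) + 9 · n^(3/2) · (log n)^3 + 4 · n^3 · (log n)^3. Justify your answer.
f(n) ∈ Θ(n^3 · (log n)^3)

Compare the terms by growth order. For large n, n^a · (log n)^b dominates n^a' · (log n)^b' iff a > a', or (a = a' and b > b'). Ranking the 4 terms shows the dominant one is 4 · n^3 · (log n)^3. Hence f(n) ∈ Θ(n^3 · (log n)^3).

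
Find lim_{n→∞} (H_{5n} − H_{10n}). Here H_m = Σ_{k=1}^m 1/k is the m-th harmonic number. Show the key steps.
lim = ln(5/10) = −ln 2

Euler-Maclaurin gives H_m = ln m + γ + 1/(2m) + O(1/m^2). The γ and O(1/m) terms cancel in the difference:
  H_{5n} − H_{10n} = ln(5n) − ln(10n) + O(1/n) = ln(5/10) + O(1/n).
Hence the limit is ln(5/10) = −ln 2.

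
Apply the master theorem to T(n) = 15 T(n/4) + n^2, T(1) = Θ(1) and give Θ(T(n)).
T(n) = Θ(n^2)

log_4 15 ≈ 1.953. f(n) = n^2 dominates n^(log_4 15) since 2 > 1.953, and the regularity condition a·f(n/b) = 15·(n/4)^2 = (15/16)·n^2 ≤ c·f(n) holds with c = 15/16 ≈ 0.938 < 1. So this is Case 3: T(n) = Θ(f(n)) = Θ(n^2).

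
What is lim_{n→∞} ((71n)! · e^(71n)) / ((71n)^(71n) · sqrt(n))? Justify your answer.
lim = sqrt(2π·71)

Stirling: (71n)! ~ sqrt(2π·71n) · (71n/e)^(71n). Hence
  (71n)! · e^(71n) / (71n)^(71n) ~ sqrt(2π·71n).
Dividing by sqrt(n): sqrt(2π·71n) / sqrt(n) = sqrt(2π·71) · n^((1−1)/2), so the limit is sqrt(2π·71).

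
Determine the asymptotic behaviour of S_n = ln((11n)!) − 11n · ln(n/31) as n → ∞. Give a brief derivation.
S_n ~ 11n · (ln 341 − 1) + O(ln n)

Stirling: ln((11n)!) = 11n ln(11n) − 11n + O(ln n).
  S_n = 11n ln(11n) − 11n − 11n ln(n/31) + O(ln n)
      = 11n ln(11n) − 11n ln n + 11n ln 31 − 11n + O(ln n)
      = 11n ln 11 + 11n ln 31 − 11n + O(ln n)
      = 11n (ln 341 − 1) + O(ln n).
Numerically ln(341) − 1 ≈ 4.8319.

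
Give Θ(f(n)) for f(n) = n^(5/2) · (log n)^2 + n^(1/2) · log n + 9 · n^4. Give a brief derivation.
f(n) ∈ Θ(n^4)

Compare the terms by growth order. For large n, n^a · (log n)^b dominates n^a' · (log n)^b' iff a > a', or (a = a' and b > b'). Ranking the 3 terms shows the dominant one is 9 · n^4. Hence f(n) ∈ Θ(n^4).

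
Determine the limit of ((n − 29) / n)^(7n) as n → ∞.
lim = e^(−203)

Rewrite as (1 − 29/n)^(7n). By the standard limit (1 + x/n)^n → e^x, we have (1 − 29/n)^n → e^(−29), and raising to the 7th power gives e^(−203).
More precisely, ln[(1 − 29/n)^(7n)] = 7n · ln(1 − 29/n) = 7n · (-29/n + O(1/n^2)) = -203 + O(1/n) → -203.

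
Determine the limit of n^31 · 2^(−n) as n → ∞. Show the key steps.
lim = 0

Exponentials with base > 1 dominate every fixed polynomial: for any fixed c, n^c / 2^n → 0 as n → ∞ (e.g. by the ratio test, or by writing 2^n = e^(n ln 2) and noting e^(n ln 2) / n^c → ∞). Hence n^31 · 2^(−n) = n^31 / 2^n → 0.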